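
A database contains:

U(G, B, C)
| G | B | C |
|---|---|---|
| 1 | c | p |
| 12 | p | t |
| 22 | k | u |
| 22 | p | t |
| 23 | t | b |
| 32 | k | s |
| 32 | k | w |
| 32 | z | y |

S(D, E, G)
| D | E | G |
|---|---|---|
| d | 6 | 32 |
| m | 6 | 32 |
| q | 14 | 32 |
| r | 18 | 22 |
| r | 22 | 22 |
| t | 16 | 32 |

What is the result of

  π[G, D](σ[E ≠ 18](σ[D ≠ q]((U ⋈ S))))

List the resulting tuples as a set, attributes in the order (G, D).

Joining U and S on G yields {(22, k, u, r, 18), (22, k, u, r, 22), (22, p, t, r, 18), (22, p, t, r, 22), (32, k, s, d, 6), (32, k, s, m, 6), (32, k, s, q, 14), (32, k, s, t, 16), (32, k, w, d, 6), (32, k, w, m, 6), (32, k, w, q, 14), (32, k, w, t, 16), (32, z, y, d, 6), (32, z, y, m, 6), (32, z, y, q, 14), (32, z, y, t, 16)}.
Filtering on D ≠ q leaves {(22, k, u, r, 18), (22, k, u, r, 22), (22, p, t, r, 18), (22, p, t, r, 22), (32, k, s, d, 6), (32, k, s, m, 6), (32, k, s, t, 16), (32, k, w, d, 6), (32, k, w, m, 6), (32, k, w, t, 16), (32, z, y, d, 6), (32, z, y, m, 6), (32, z, y, t, 16)}.
Filtering on E ≠ 18 leaves {(22, k, u, r, 22), (22, p, t, r, 22), (32, k, s, d, 6), (32, k, s, m, 6), (32, k, s, t, 16), (32, k, w, d, 6), (32, k, w, m, 6), (32, k, w, t, 16), (32, z, y, d, 6), (32, z, y, m, 6), (32, z, y, t, 16)}.
π[G, D]: project onto (G, D) (7 duplicate(s) eliminated) → {(22, r), (32, d), (32, m), (32, t)}

{(22, r), (32, d), (32, m), (32, t)}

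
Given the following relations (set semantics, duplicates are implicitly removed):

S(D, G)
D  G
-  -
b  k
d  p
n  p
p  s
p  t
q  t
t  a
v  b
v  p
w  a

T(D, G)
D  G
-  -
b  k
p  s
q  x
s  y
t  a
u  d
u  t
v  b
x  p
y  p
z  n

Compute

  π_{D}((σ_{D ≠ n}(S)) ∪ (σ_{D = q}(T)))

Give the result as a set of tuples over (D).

{b, d, p, q, t, v, w}

Selection D ≠ n: {(b, k), (d, p), (p, s), (p, t), (q, t), (t, a), (v, b), (v, p), (w, a)}
Selection D = q: {(q, x)}
Union: {(b, k), (d, p), (p, s), (p, t), (q, t), (t, a), (v, b), (v, p), (w, a)} with {(q, x)} → {(b, k), (d, p), (p, s), (p, t), (q, t), (q, x), (t, a), (v, b), (v, p), (w, a)}
π[D]: project onto (D) (3 duplicate(s) eliminated) → {b, d, p, q, t, v, w}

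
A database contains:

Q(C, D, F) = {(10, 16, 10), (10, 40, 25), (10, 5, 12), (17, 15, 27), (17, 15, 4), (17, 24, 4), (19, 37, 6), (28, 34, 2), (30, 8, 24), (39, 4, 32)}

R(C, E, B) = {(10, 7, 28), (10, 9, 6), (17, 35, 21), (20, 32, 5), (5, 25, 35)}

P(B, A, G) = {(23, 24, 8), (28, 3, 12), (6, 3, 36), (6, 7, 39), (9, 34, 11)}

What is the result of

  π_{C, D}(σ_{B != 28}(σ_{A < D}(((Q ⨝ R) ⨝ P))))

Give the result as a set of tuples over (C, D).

{(10, 16), (10, 40), (10, 5)}

Q ⋈ R (natural join on C): {(10, 16, 10, 7, 28), (10, 16, 10, 9, 6), (10, 40, 25, 7, 28), (10, 40, 25, 9, 6), (10, 5, 12, 7, 28), (10, 5, 12, 9, 6), (17, 15, 27, 35, 21), (17, 15, 4, 35, 21), (17, 24, 4, 35, 21)}
(Q ⨝ R) ⋈ P (natural join on B): {(10, 16, 10, 7, 28, 3, 12), (10, 16, 10, 9, 6, 3, 36), (10, 16, 10, 9, 6, 7, 39), (10, 40, 25, 7, 28, 3, 12), (10, 40, 25, 9, 6, 3, 36), (10, 40, 25, 9, 6, 7, 39), (10, 5, 12, 7, 28, 3, 12), (10, 5, 12, 9, 6, 3, 36), (10, 5, 12, 9, 6, 7, 39)}
Apply σ_{A < D}; surviving tuples: {(10, 16, 10, 7, 28, 3, 12), (10, 16, 10, 9, 6, 3, 36), (10, 16, 10, 9, 6, 7, 39), (10, 40, 25, 7, 28, 3, 12), (10, 40, 25, 9, 6, 3, 36), (10, 40, 25, 9, 6, 7, 39), (10, 5, 12, 7, 28, 3, 12), (10, 5, 12, 9, 6, 3, 36)}
Apply σ_{B != 28}; surviving tuples: {(10, 16, 10, 9, 6, 3, 36), (10, 16, 10, 9, 6, 7, 39), (10, 40, 25, 9, 6, 3, 36), (10, 40, 25, 9, 6, 7, 39), (10, 5, 12, 9, 6, 3, 36)}
π_{C, D} gives {(10, 16), (10, 40), (10, 5)} (2 duplicate(s) eliminated).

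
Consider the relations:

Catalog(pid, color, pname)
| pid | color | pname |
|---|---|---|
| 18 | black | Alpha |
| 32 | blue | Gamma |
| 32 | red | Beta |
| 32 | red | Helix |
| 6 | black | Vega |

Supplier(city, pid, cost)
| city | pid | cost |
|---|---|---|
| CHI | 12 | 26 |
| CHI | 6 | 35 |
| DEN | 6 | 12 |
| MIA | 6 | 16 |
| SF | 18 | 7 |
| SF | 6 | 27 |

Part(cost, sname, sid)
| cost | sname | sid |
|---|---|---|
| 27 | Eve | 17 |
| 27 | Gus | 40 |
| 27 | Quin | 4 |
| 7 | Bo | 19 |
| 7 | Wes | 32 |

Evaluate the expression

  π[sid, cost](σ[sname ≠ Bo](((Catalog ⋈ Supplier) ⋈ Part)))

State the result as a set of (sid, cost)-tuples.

Joining Catalog and Supplier on pid yields {(18, black, Alpha, SF, 7), (6, black, Vega, CHI, 35), (6, black, Vega, DEN, 12), (6, black, Vega, MIA, 16), (6, black, Vega, SF, 27)}.
Joining (Catalog ⋈ Supplier) and Part on cost yields {(18, black, Alpha, SF, 7, Bo, 19), (18, black, Alpha, SF, 7, Wes, 32), (6, black, Vega, SF, 27, Eve, 17), (6, black, Vega, SF, 27, Gus, 40), (6, black, Vega, SF, 27, Quin, 4)}.
Apply σ_{sname ≠ Bo}; surviving tuples: {(18, black, Alpha, SF, 7, Wes, 32), (6, black, Vega, SF, 27, Eve, 17), (6, black, Vega, SF, 27, Gus, 40), (6, black, Vega, SF, 27, Quin, 4)}
π_{sid, cost} gives {(17, 27), (32, 7), (4, 27), (40, 27)}.

{(17, 27), (32, 7), (4, 27), (40, 27)}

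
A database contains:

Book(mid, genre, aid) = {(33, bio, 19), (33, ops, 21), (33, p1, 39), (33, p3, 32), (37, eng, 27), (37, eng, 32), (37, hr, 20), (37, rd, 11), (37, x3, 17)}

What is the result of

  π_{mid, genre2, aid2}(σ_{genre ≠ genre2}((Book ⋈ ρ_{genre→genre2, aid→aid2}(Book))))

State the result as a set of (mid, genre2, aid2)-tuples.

ρ[genre→genre2, aid→aid2]: schema becomes (mid, genre2, aid2); tuples unchanged.
Natural join on mid: {(33, bio, 19, bio, 19), (33, bio, 19, ops, 21), (33, bio, 19, p1, 39), (33, bio, 19, p3, 32), (33, ops, 21, bio, 19), (33, ops, 21, ops, 21), (33, ops, 21, p1, 39), (33, ops, 21, p3, 32), (33, p1, 39, bio, 19), (33, p1, 39, ops, 21), (33, p1, 39, p1, 39), (33, p1, 39, p3, 32), (33, p3, 32, bio, 19), (33, p3, 32, ops, 21), (33, p3, 32, p1, 39), (33, p3, 32, p3, 32), (37, eng, 27, eng, 27), (37, eng, 27, eng, 32), (37, eng, 27, hr, 20), (37, eng, 27, rd, 11), (37, eng, 27, x3, 17), (37, eng, 32, eng, 27), (37, eng, 32, eng, 32), (37, eng, 32, hr, 20), (37, eng, 32, rd, 11), (37, eng, 32, x3, 17), (37, hr, 20, eng, 27), (37, hr, 20, eng, 32), (37, hr, 20, hr, 20), (37, hr, 20, rd, 11), (37, hr, 20, x3, 17), (37, rd, 11, eng, 27), (37, rd, 11, eng, 32), (37, rd, 11, hr, 20), (37, rd, 11, rd, 11), (37, rd, 11, x3, 17), (37, x3, 17, eng, 27), (37, x3, 17, eng, 32), (37, x3, 17, hr, 20), (37, x3, 17, rd, 11), (37, x3, 17, x3, 17)}
σ[genre ≠ genre2]: keep tuples satisfying genre ≠ genre2 → {(33, bio, 19, ops, 21), (33, bio, 19, p1, 39), (33, bio, 19, p3, 32), (33, ops, 21, bio, 19), (33, ops, 21, p1, 39), (33, ops, 21, p3, 32), (33, p1, 39, bio, 19), (33, p1, 39, ops, 21), (33, p1, 39, p3, 32), (33, p3, 32, bio, 19), (33, p3, 32, ops, 21), (33, p3, 32, p1, 39), (37, eng, 27, hr, 20), (37, eng, 27, rd, 11), (37, eng, 27, x3, 17), (37, eng, 32, hr, 20), (37, eng, 32, rd, 11), (37, eng, 32, x3, 17), (37, hr, 20, eng, 27), (37, hr, 20, eng, 32), (37, hr, 20, rd, 11), (37, hr, 20, x3, 17), (37, rd, 11, eng, 27), (37, rd, 11, eng, 32), (37, rd, 11, hr, 20), (37, rd, 11, x3, 17), (37, x3, 17, eng, 27), (37, x3, 17, eng, 32), (37, x3, 17, hr, 20), (37, x3, 17, rd, 11)}
π_{mid, genre2, aid2} gives {(33, bio, 19), (33, ops, 21), (33, p1, 39), (33, p3, 32), (37, eng, 27), (37, eng, 32), (37, hr, 20), (37, rd, 11), (37, x3, 17)} (21 duplicate(s) eliminated).

{(33, bio, 19), (33, ops, 21), (33, p1, 39), (33, p3, 32), (37, eng, 27), (37, eng, 32), (37, hr, 20), (37, rd, 11), (37, x3, 17)}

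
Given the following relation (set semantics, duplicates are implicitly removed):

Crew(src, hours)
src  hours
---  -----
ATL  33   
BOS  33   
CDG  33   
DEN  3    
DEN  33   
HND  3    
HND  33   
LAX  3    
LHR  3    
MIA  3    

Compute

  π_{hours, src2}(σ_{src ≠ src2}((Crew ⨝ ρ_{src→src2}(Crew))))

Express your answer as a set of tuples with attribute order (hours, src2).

{(3, DEN), (3, HND), (3, LAX), (3, LHR), (3, MIA), (33, ATL), (33, BOS), (33, CDG), (33, DEN), (33, HND)}

ρ[src→src2]: schema becomes (src2, hours); tuples unchanged.
Crew ⋈ ρ_{src→src2}(Crew) (natural join on hours): {(ATL, 33, ATL), (ATL, 33, BOS), (ATL, 33, CDG), (ATL, 33, DEN), (ATL, 33, HND), (BOS, 33, ATL), (BOS, 33, BOS), (BOS, 33, CDG), (BOS, 33, DEN), (BOS, 33, HND), (CDG, 33, ATL), (CDG, 33, BOS), (CDG, 33, CDG), (CDG, 33, DEN), (CDG, 33, HND), (DEN, 3, DEN), (DEN, 3, HND), (DEN, 3, LAX), (DEN, 3, LHR), (DEN, 3, MIA), (DEN, 33, ATL), (DEN, 33, BOS), (DEN, 33, CDG), (DEN, 33, DEN), (DEN, 33, HND), (HND, 3, DEN), (HND, 3, HND), (HND, 3, LAX), (HND, 3, LHR), (HND, 3, MIA), (HND, 33, ATL), (HND, 33, BOS), (HND, 33, CDG), (HND, 33, DEN), (HND, 33, HND), (LAX, 3, DEN), (LAX, 3, HND), (LAX, 3, LAX), (LAX, 3, LHR), (LAX, 3, MIA), (LHR, 3, DEN), (LHR, 3, HND), (LHR, 3, LAX), (LHR, 3, LHR), (LHR, 3, MIA), (MIA, 3, DEN), (MIA, 3, HND), (MIA, 3, LAX), (MIA, 3, LHR), (MIA, 3, MIA)}
Filtering on src ≠ src2 leaves {(ATL, 33, BOS), (ATL, 33, CDG), (ATL, 33, DEN), (ATL, 33, HND), (BOS, 33, ATL), (BOS, 33, CDG), (BOS, 33, DEN), (BOS, 33, HND), (CDG, 33, ATL), (CDG, 33, BOS), (CDG, 33, DEN), (CDG, 33, HND), (DEN, 3, HND), (DEN, 3, LAX), (DEN, 3, LHR), (DEN, 3, MIA), (DEN, 33, ATL), (DEN, 33, BOS), (DEN, 33, CDG), (DEN, 33, HND), (HND, 3, DEN), (HND, 3, LAX), (HND, 3, LHR), (HND, 3, MIA), (HND, 33, ATL), (HND, 33, BOS), (HND, 33, CDG), (HND, 33, DEN), (LAX, 3, DEN), (LAX, 3, HND), (LAX, 3, LHR), (LAX, 3, MIA), (LHR, 3, DEN), (LHR, 3, HND), (LHR, 3, LAX), (LHR, 3, MIA), (MIA, 3, DEN), (MIA, 3, HND), (MIA, 3, LAX), (MIA, 3, LHR)}.
Keep only column(s) hours, src2 (30 duplicate(s) eliminated): {(3, DEN), (3, HND), (3, LAX), (3, LHR), (3, MIA), (33, ATL), (33, BOS), (33, CDG), (33, DEN), (33, HND)}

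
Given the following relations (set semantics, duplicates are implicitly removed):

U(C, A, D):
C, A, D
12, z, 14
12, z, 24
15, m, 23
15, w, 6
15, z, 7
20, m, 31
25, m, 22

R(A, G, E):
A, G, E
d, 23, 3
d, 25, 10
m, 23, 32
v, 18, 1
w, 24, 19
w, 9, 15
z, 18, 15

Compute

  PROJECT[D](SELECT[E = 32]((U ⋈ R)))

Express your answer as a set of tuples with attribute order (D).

{22, 23, 31}

U ⋈ R (natural join on A): {(12, z, 14, 18, 15), (12, z, 24, 18, 15), (15, m, 23, 23, 32), (15, w, 6, 24, 19), (15, w, 6, 9, 15), (15, z, 7, 18, 15), (20, m, 31, 23, 32), (25, m, 22, 23, 32)}
σ[E = 32]: keep tuples satisfying E = 32 → {(15, m, 23, 23, 32), (20, m, 31, 23, 32), (25, m, 22, 23, 32)}
Projecting to D: {22, 23, 31}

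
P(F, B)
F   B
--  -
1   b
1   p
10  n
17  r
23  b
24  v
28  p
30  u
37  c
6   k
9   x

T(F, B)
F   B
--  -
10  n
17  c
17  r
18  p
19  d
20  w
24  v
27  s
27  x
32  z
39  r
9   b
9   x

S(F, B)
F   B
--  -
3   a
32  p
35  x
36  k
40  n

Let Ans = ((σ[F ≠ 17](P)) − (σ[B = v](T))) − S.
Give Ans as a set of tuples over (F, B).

{(1, b), (1, p), (10, n), (23, b), (28, p), (30, u), (37, c), (6, k), (9, x)}

Selection F ≠ 17: {(1, b), (1, p), (10, n), (23, b), (24, v), (28, p), (30, u), (37, c), (6, k), (9, x)}
Selection B = v: {(24, v)}
Difference: {(1, b), (1, p), (10, n), (23, b), (24, v), (28, p), (30, u), (37, c), (6, k), (9, x)} with {(24, v)} → {(1, b), (1, p), (10, n), (23, b), (28, p), (30, u), (37, c), (6, k), (9, x)}
Difference: {(1, b), (1, p), (10, n), (23, b), (28, p), (30, u), (37, c), (6, k), (9, x)} with {(3, a), (32, p), (35, x), (36, k), (40, n)} → {(1, b), (1, p), (10, n), (23, b), (28, p), (30, u), (37, c), (6, k), (9, x)}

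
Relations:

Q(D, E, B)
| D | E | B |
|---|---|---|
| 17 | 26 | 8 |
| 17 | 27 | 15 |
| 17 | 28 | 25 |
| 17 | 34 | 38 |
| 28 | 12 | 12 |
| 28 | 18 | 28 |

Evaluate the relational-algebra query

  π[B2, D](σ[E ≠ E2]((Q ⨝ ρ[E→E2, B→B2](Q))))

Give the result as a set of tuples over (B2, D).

ρ[E→E2, B→B2]: schema becomes (D, E2, B2); tuples unchanged.
Q ⋈ ρ[E→E2, B→B2](Q) (natural join on D): {(17, 26, 8, 26, 8), (17, 26, 8, 27, 15), (17, 26, 8, 28, 25), (17, 26, 8, 34, 38), (17, 27, 15, 26, 8), (17, 27, 15, 27, 15), (17, 27, 15, 28, 25), (17, 27, 15, 34, 38), (17, 28, 25, 26, 8), (17, 28, 25, 27, 15), (17, 28, 25, 28, 25), (17, 28, 25, 34, 38), (17, 34, 38, 26, 8), (17, 34, 38, 27, 15), (17, 34, 38, 28, 25), (17, 34, 38, 34, 38), (28, 12, 12, 12, 12), (28, 12, 12, 18, 28), (28, 18, 28, 12, 12), (28, 18, 28, 18, 28)}
Apply σ_{E ≠ E2}; surviving tuples: {(17, 26, 8, 27, 15), (17, 26, 8, 28, 25), (17, 26, 8, 34, 38), (17, 27, 15, 26, 8), (17, 27, 15, 28, 25), (17, 27, 15, 34, 38), (17, 28, 25, 26, 8), (17, 28, 25, 27, 15), (17, 28, 25, 34, 38), (17, 34, 38, 26, 8), (17, 34, 38, 27, 15), (17, 34, 38, 28, 25), (28, 12, 12, 18, 28), (28, 18, 28, 12, 12)}
π_{B2, D} gives {(12, 28), (15, 17), (25, 17), (28, 28), (38, 17), (8, 17)} (8 duplicate(s) eliminated).

{(12, 28), (15, 17), (25, 17), (28, 28), (38, 17), (8, 17)}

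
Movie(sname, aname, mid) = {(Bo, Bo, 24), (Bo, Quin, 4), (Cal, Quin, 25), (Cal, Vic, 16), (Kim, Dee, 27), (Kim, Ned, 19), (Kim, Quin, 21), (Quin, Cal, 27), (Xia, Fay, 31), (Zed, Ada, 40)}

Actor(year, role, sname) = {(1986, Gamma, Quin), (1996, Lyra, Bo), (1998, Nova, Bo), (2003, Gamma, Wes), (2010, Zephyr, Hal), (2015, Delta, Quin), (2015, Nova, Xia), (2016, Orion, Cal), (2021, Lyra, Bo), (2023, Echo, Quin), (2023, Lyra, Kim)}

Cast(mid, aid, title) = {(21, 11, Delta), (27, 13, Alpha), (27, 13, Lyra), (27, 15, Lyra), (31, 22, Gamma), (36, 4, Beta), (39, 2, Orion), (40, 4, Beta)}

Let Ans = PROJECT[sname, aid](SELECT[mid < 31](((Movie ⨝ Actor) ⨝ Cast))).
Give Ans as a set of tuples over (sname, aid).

{(Kim, 11), (Kim, 13), (Kim, 15), (Quin, 13), (Quin, 15)}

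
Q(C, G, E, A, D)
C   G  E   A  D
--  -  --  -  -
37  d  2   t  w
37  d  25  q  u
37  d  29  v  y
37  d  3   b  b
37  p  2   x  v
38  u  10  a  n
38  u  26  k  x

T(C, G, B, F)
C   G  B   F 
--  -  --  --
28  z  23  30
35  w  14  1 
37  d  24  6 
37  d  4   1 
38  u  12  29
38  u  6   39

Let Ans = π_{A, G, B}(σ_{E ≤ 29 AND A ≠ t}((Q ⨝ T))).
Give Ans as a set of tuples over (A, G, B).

{(a, u, 12), (a, u, 6), (b, d, 24), (b, d, 4), (k, u, 12), (k, u, 6), (q, d, 24), (q, d, 4), (v, d, 24), (v, d, 4)}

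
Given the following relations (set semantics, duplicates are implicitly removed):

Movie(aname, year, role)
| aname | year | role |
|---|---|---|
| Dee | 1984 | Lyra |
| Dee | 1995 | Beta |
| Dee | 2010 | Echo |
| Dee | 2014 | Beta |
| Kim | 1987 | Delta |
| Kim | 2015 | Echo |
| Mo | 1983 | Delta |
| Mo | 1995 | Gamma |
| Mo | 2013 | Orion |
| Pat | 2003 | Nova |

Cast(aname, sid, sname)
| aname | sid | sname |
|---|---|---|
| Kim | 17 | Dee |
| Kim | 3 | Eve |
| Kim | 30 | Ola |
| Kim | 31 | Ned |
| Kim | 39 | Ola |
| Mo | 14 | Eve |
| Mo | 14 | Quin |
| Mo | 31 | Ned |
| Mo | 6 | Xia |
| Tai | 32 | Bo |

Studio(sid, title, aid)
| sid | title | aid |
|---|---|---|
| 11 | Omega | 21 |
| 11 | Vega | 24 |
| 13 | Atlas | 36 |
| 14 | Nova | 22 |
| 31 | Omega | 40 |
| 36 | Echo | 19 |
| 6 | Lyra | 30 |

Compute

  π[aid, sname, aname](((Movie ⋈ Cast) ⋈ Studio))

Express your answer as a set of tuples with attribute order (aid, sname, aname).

{(22, Eve, Mo), (22, Quin, Mo), (30, Xia, Mo), (40, Ned, Kim), (40, Ned, Mo)}

Joining Movie and Cast on aname yields {(Kim, 1987, Delta, 17, Dee), (Kim, 1987, Delta, 3, Eve), (Kim, 1987, Delta, 30, Ola), (Kim, 1987, Delta, 31, Ned), (Kim, 1987, Delta, 39, Ola), (Kim, 2015, Echo, 17, Dee), (Kim, 2015, Echo, 3, Eve), (Kim, 2015, Echo, 30, Ola), (Kim, 2015, Echo, 31, Ned), (Kim, 2015, Echo, 39, Ola), (Mo, 1983, Delta, 14, Eve), (Mo, 1983, Delta, 14, Quin), (Mo, 1983, Delta, 31, Ned), (Mo, 1983, Delta, 6, Xia), (Mo, 1995, Gamma, 14, Eve), (Mo, 1995, Gamma, 14, Quin), (Mo, 1995, Gamma, 31, Ned), (Mo, 1995, Gamma, 6, Xia), (Mo, 2013, Orion, 14, Eve), (Mo, 2013, Orion, 14, Quin), (Mo, 2013, Orion, 31, Ned), (Mo, 2013, Orion, 6, Xia)}.
Joining (Movie ⋈ Cast) and Studio on sid yields {(Kim, 1987, Delta, 31, Ned, Omega, 40), (Kim, 2015, Echo, 31, Ned, Omega, 40), (Mo, 1983, Delta, 14, Eve, Nova, 22), (Mo, 1983, Delta, 14, Quin, Nova, 22), (Mo, 1983, Delta, 31, Ned, Omega, 40), (Mo, 1983, Delta, 6, Xia, Lyra, 30), (Mo, 1995, Gamma, 14, Eve, Nova, 22), (Mo, 1995, Gamma, 14, Quin, Nova, 22), (Mo, 1995, Gamma, 31, Ned, Omega, 40), (Mo, 1995, Gamma, 6, Xia, Lyra, 30), (Mo, 2013, Orion, 14, Eve, Nova, 22), (Mo, 2013, Orion, 14, Quin, Nova, 22), (Mo, 2013, Orion, 31, Ned, Omega, 40), (Mo, 2013, Orion, 6, Xia, Lyra, 30)}.
π[aid, sname, aname]: project onto (aid, sname, aname) (9 duplicate(s) eliminated) → {(22, Eve, Mo), (22, Quin, Mo), (30, Xia, Mo), (40, Ned, Kim), (40, Ned, Mo)}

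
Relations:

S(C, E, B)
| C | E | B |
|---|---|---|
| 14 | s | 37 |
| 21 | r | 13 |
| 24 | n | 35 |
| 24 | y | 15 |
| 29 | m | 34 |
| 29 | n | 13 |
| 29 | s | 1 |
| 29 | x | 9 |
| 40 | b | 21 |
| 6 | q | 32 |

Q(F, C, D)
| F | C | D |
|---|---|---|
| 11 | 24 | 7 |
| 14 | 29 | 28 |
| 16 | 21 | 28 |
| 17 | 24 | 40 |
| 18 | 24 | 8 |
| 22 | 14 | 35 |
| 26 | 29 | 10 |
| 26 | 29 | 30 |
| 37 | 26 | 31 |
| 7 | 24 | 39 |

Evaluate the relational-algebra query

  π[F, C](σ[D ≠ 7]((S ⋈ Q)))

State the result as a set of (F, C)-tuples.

{(14, 29), (16, 21), (17, 24), (18, 24), (22, 14), (26, 29), (7, 24)}

Natural join on C: {(14, s, 37, 22, 35), (21, r, 13, 16, 28), (24, n, 35, 11, 7), (24, n, 35, 17, 40), (24, n, 35, 18, 8), (24, n, 35, 7, 39), (24, y, 15, 11, 7), (24, y, 15, 17, 40), (24, y, 15, 18, 8), (24, y, 15, 7, 39), (29, m, 34, 14, 28), (29, m, 34, 26, 10), (29, m, 34, 26, 30), (29, n, 13, 14, 28), (29, n, 13, 26, 10), (29, n, 13, 26, 30), (29, s, 1, 14, 28), (29, s, 1, 26, 10), (29, s, 1, 26, 30), (29, x, 9, 14, 28), (29, x, 9, 26, 10), (29, x, 9, 26, 30)}
Selection D ≠ 7: {(14, s, 37, 22, 35), (21, r, 13, 16, 28), (24, n, 35, 17, 40), (24, n, 35, 18, 8), (24, n, 35, 7, 39), (24, y, 15, 17, 40), (24, y, 15, 18, 8), (24, y, 15, 7, 39), (29, m, 34, 14, 28), (29, m, 34, 26, 10), (29, m, 34, 26, 30), (29, n, 13, 14, 28), (29, n, 13, 26, 10), (29, n, 13, 26, 30), (29, s, 1, 14, 28), (29, s, 1, 26, 10), (29, s, 1, 26, 30), (29, x, 9, 14, 28), (29, x, 9, 26, 10), (29, x, 9, 26, 30)}
Keep only column(s) F, C (13 duplicate(s) eliminated): {(14, 29), (16, 21), (17, 24), (18, 24), (22, 14), (26, 29), (7, 24)}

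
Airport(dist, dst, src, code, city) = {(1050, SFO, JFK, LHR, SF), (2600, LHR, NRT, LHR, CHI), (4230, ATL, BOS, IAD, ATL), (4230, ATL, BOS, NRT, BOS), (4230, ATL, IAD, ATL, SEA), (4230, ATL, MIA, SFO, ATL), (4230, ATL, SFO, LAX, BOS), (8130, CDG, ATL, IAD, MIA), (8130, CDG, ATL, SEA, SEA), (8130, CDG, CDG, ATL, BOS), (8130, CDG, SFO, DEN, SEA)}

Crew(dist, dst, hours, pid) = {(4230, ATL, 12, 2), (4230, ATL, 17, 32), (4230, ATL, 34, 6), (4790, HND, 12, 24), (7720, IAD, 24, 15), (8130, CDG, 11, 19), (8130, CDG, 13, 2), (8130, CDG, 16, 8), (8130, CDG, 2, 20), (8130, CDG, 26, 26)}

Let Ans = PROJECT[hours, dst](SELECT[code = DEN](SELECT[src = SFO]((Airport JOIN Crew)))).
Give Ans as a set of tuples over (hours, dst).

{(11, CDG), (13, CDG), (16, CDG), (2, CDG), (26, CDG)}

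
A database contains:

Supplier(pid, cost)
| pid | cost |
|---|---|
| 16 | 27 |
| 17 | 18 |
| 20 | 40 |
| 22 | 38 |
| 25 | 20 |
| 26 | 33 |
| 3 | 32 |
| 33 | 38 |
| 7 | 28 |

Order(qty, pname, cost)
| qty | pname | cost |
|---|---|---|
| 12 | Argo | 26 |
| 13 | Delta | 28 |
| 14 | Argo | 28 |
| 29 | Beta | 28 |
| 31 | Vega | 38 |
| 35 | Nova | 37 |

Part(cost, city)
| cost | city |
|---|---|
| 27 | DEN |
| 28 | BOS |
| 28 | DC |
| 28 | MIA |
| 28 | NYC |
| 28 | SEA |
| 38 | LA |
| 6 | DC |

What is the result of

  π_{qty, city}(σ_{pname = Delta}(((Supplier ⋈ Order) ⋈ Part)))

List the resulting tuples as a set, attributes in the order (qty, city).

{(13, BOS), (13, DC), (13, MIA), (13, NYC), (13, SEA)}

Joining Supplier and Order on cost yields {(22, 38, 31, Vega), (33, 38, 31, Vega), (7, 28, 13, Delta), (7, 28, 14, Argo), (7, 28, 29, Beta)}.
Joining (Supplier ⋈ Order) and Part on cost yields {(22, 38, 31, Vega, LA), (33, 38, 31, Vega, LA), (7, 28, 13, Delta, BOS), (7, 28, 13, Delta, DC), (7, 28, 13, Delta, MIA), (7, 28, 13, Delta, NYC), (7, 28, 13, Delta, SEA), (7, 28, 14, Argo, BOS), (7, 28, 14, Argo, DC), (7, 28, 14, Argo, MIA), (7, 28, 14, Argo, NYC), (7, 28, 14, Argo, SEA), (7, 28, 29, Beta, BOS), (7, 28, 29, Beta, DC), (7, 28, 29, Beta, MIA), (7, 28, 29, Beta, NYC), (7, 28, 29, Beta, SEA)}.
Selection pname = Delta: {(7, 28, 13, Delta, BOS), (7, 28, 13, Delta, DC), (7, 28, 13, Delta, MIA), (7, 28, 13, Delta, NYC), (7, 28, 13, Delta, SEA)}
Projecting to qty, city: {(13, BOS), (13, DC), (13, MIA), (13, NYC), (13, SEA)}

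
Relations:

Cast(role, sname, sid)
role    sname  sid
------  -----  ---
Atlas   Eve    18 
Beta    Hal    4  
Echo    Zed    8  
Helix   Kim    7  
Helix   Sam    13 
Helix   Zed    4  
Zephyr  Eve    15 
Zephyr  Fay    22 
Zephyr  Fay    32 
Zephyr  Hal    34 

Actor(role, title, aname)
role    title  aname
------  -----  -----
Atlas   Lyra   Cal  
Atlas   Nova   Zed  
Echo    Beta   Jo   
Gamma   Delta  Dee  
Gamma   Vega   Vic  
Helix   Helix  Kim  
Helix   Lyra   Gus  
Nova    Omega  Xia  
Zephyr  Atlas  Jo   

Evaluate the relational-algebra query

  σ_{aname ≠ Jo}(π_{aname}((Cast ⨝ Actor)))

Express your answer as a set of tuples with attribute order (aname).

Cast ⋈ Actor (natural join on role): {(Atlas, Eve, 18, Lyra, Cal), (Atlas, Eve, 18, Nova, Zed), (Echo, Zed, 8, Beta, Jo), (Helix, Kim, 7, Helix, Kim), (Helix, Kim, 7, Lyra, Gus), (Helix, Sam, 13, Helix, Kim), (Helix, Sam, 13, Lyra, Gus), (Helix, Zed, 4, Helix, Kim), (Helix, Zed, 4, Lyra, Gus), (Zephyr, Eve, 15, Atlas, Jo), (Zephyr, Fay, 22, Atlas, Jo), (Zephyr, Fay, 32, Atlas, Jo), (Zephyr, Hal, 34, Atlas, Jo)}
Projecting to aname (8 duplicate(s) eliminated): {Cal, Gus, Jo, Kim, Zed}
Selection aname ≠ Jo: {Cal, Gus, Kim, Zed}

{Cal, Gus, Kim, Zed}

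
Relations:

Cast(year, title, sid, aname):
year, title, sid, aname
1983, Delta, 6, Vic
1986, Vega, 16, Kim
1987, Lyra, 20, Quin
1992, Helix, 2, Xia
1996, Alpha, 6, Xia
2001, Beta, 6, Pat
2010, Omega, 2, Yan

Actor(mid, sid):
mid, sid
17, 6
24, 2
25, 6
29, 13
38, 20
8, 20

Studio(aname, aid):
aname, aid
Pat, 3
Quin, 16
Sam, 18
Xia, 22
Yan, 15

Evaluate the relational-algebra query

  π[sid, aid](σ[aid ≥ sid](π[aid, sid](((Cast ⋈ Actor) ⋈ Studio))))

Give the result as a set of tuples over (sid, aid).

{(2, 15), (2, 22), (6, 22)}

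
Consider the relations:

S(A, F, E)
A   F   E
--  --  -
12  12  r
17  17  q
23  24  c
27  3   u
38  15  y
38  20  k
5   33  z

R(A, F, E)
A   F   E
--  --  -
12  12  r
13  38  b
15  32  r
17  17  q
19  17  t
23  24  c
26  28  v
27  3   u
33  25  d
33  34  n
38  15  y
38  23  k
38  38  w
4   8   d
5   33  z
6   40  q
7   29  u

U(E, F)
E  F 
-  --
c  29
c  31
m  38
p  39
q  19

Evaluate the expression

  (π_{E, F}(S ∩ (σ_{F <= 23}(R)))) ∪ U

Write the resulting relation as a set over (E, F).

Apply σ_{F <= 23}; surviving tuples: {(12, 12, r), (17, 17, q), (19, 17, t), (27, 3, u), (38, 15, y), (38, 23, k), (4, 8, d)}
Set intersection of the two operands is {(12, 12, r), (17, 17, q), (27, 3, u), (38, 15, y)}.
π[E, F]: project onto (E, F) → {(q, 17), (r, 12), (u, 3), (y, 15)}
Set union of the two operands is {(c, 29), (c, 31), (m, 38), (p, 39), (q, 17), (q, 19), (r, 12), (u, 3), (y, 15)}.

{(c, 29), (c, 31), (m, 38), (p, 39), (q, 17), (q, 19), (r, 12), (u, 3), (y, 15)}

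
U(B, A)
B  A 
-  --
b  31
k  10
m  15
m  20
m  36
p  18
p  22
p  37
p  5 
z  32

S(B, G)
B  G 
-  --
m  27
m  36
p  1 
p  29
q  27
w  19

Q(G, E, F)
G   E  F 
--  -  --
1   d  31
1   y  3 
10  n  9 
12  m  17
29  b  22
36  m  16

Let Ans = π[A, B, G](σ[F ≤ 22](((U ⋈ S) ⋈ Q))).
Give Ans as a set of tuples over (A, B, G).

Natural join on B: {(m, 15, 27), (m, 15, 36), (m, 20, 27), (m, 20, 36), (m, 36, 27), (m, 36, 36), (p, 18, 1), (p, 18, 29), (p, 22, 1), (p, 22, 29), (p, 37, 1), (p, 37, 29), (p, 5, 1), (p, 5, 29)}
Natural join on G: {(m, 15, 36, m, 16), (m, 20, 36, m, 16), (m, 36, 36, m, 16), (p, 18, 1, d, 31), (p, 18, 1, y, 3), (p, 18, 29, b, 22), (p, 22, 1, d, 31), (p, 22, 1, y, 3), (p, 22, 29, b, 22), (p, 37, 1, d, 31), (p, 37, 1, y, 3), (p, 37, 29, b, 22), (p, 5, 1, d, 31), (p, 5, 1, y, 3), (p, 5, 29, b, 22)}
σ[F ≤ 22]: keep tuples satisfying F ≤ 22 → {(m, 15, 36, m, 16), (m, 20, 36, m, 16), (m, 36, 36, m, 16), (p, 18, 1, y, 3), (p, 18, 29, b, 22), (p, 22, 1, y, 3), (p, 22, 29, b, 22), (p, 37, 1, y, 3), (p, 37, 29, b, 22), (p, 5, 1, y, 3), (p, 5, 29, b, 22)}
π[A, B, G]: project onto (A, B, G) → {(15, m, 36), (18, p, 1), (18, p, 29), (20, m, 36), (22, p, 1), (22, p, 29), (36, m, 36), (37, p, 1), (37, p, 29), (5, p, 1), (5, p, 29)}

{(15, m, 36), (18, p, 1), (18, p, 29), (20, m, 36), (22, p, 1), (22, p, 29), (36, m, 36), (37, p, 1), (37, p, 29), (5, p, 1), (5, p, 29)}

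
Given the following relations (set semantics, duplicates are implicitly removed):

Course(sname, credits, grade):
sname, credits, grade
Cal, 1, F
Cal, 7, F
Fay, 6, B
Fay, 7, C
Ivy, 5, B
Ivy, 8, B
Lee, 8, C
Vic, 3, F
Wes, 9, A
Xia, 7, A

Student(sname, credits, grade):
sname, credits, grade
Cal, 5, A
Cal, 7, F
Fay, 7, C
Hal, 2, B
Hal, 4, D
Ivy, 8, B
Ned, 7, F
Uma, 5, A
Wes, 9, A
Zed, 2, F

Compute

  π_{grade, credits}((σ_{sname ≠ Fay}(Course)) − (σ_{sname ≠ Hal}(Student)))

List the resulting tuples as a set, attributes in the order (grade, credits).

{(A, 7), (B, 5), (C, 8), (F, 1), (F, 3)}

Selection sname ≠ Fay: {(Cal, 1, F), (Cal, 7, F), (Ivy, 5, B), (Ivy, 8, B), (Lee, 8, C), (Vic, 3, F), (Wes, 9, A), (Xia, 7, A)}
Selection sname ≠ Hal: {(Cal, 5, A), (Cal, 7, F), (Fay, 7, C), (Ivy, 8, B), (Ned, 7, F), (Uma, 5, A), (Wes, 9, A), (Zed, 2, F)}
Difference: {(Cal, 1, F), (Cal, 7, F), (Ivy, 5, B), (Ivy, 8, B), (Lee, 8, C), (Vic, 3, F), (Wes, 9, A), (Xia, 7, A)} with {(Cal, 5, A), (Cal, 7, F), (Fay, 7, C), (Ivy, 8, B), (Ned, 7, F), (Uma, 5, A), (Wes, 9, A), (Zed, 2, F)} → {(Cal, 1, F), (Ivy, 5, B), (Lee, 8, C), (Vic, 3, F), (Xia, 7, A)}
π[grade, credits]: project onto (grade, credits) → {(A, 7), (B, 5), (C, 8), (F, 1), (F, 3)}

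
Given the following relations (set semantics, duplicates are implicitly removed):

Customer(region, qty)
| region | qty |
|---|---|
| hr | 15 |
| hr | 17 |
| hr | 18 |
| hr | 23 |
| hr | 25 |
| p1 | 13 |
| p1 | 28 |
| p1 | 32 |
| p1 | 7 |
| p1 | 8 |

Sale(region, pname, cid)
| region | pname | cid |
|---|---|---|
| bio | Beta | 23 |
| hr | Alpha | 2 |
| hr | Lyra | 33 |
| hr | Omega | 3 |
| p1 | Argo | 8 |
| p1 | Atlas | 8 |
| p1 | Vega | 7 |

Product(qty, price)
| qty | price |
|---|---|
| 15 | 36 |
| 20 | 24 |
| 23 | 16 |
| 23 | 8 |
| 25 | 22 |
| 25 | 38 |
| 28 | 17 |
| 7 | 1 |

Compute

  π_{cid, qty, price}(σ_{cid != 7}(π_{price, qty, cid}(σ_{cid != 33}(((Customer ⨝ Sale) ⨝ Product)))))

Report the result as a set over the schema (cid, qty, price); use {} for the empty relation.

Joining Customer and Sale on region yields {(hr, 15, Alpha, 2), (hr, 15, Lyra, 33), (hr, 15, Omega, 3), (hr, 17, Alpha, 2), (hr, 17, Lyra, 33), (hr, 17, Omega, 3), (hr, 18, Alpha, 2), (hr, 18, Lyra, 33), (hr, 18, Omega, 3), (hr, 23, Alpha, 2), (hr, 23, Lyra, 33), (hr, 23, Omega, 3), (hr, 25, Alpha, 2), (hr, 25, Lyra, 33), (hr, 25, Omega, 3), (p1, 13, Argo, 8), (p1, 13, Atlas, 8), (p1, 13, Vega, 7), (p1, 28, Argo, 8), (p1, 28, Atlas, 8), (p1, 28, Vega, 7), (p1, 32, Argo, 8), (p1, 32, Atlas, 8), (p1, 32, Vega, 7), (p1, 7, Argo, 8), (p1, 7, Atlas, 8), (p1, 7, Vega, 7), (p1, 8, Argo, 8), (p1, 8, Atlas, 8), (p1, 8, Vega, 7)}.
Joining (Customer ⨝ Sale) and Product on qty yields {(hr, 15, Alpha, 2, 36), (hr, 15, Lyra, 33, 36), (hr, 15, Omega, 3, 36), (hr, 23, Alpha, 2, 16), (hr, 23, Alpha, 2, 8), (hr, 23, Lyra, 33, 16), (hr, 23, Lyra, 33, 8), (hr, 23, Omega, 3, 16), (hr, 23, Omega, 3, 8), (hr, 25, Alpha, 2, 22), (hr, 25, Alpha, 2, 38), (hr, 25, Lyra, 33, 22), (hr, 25, Lyra, 33, 38), (hr, 25, Omega, 3, 22), (hr, 25, Omega, 3, 38), (p1, 28, Argo, 8, 17), (p1, 28, Atlas, 8, 17), (p1, 28, Vega, 7, 17), (p1, 7, Argo, 8, 1), (p1, 7, Atlas, 8, 1), (p1, 7, Vega, 7, 1)}.
Filtering on cid != 33 leaves {(hr, 15, Alpha, 2, 36), (hr, 15, Omega, 3, 36), (hr, 23, Alpha, 2, 16), (hr, 23, Alpha, 2, 8), (hr, 23, Omega, 3, 16), (hr, 23, Omega, 3, 8), (hr, 25, Alpha, 2, 22), (hr, 25, Alpha, 2, 38), (hr, 25, Omega, 3, 22), (hr, 25, Omega, 3, 38), (p1, 28, Argo, 8, 17), (p1, 28, Atlas, 8, 17), (p1, 28, Vega, 7, 17), (p1, 7, Argo, 8, 1), (p1, 7, Atlas, 8, 1), (p1, 7, Vega, 7, 1)}.
Projecting to price, qty, cid (2 duplicate(s) eliminated): {(1, 7, 7), (1, 7, 8), (16, 23, 2), (16, 23, 3), (17, 28, 7), (17, 28, 8), (22, 25, 2), (22, 25, 3), (36, 15, 2), (36, 15, 3), (38, 25, 2), (38, 25, 3), (8, 23, 2), (8, 23, 3)}
Filtering on cid != 7 leaves {(1, 7, 8), (16, 23, 2), (16, 23, 3), (17, 28, 8), (22, 25, 2), (22, 25, 3), (36, 15, 2), (36, 15, 3), (38, 25, 2), (38, 25, 3), (8, 23, 2), (8, 23, 3)}.
Projecting to cid, qty, price: {(2, 15, 36), (2, 23, 16), (2, 23, 8), (2, 25, 22), (2, 25, 38), (3, 15, 36), (3, 23, 16), (3, 23, 8), (3, 25, 22), (3, 25, 38), (8, 28, 17), (8, 7, 1)}

{(2, 15, 36), (2, 23, 16), (2, 23, 8), (2, 25, 22), (2, 25, 38), (3, 15, 36), (3, 23, 16), (3, 23, 8), (3, 25, 22), (3, 25, 38), (8, 28, 17), (8, 7, 1)}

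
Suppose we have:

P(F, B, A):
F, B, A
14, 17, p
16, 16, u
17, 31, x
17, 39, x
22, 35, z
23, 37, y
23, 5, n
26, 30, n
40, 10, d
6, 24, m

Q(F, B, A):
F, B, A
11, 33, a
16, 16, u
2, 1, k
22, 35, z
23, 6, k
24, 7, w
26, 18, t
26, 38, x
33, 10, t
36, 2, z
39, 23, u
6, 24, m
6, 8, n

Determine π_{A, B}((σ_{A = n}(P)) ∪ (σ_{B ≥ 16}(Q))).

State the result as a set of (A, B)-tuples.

{(a, 33), (m, 24), (n, 30), (n, 5), (t, 18), (u, 16), (u, 23), (x, 38), (z, 35)}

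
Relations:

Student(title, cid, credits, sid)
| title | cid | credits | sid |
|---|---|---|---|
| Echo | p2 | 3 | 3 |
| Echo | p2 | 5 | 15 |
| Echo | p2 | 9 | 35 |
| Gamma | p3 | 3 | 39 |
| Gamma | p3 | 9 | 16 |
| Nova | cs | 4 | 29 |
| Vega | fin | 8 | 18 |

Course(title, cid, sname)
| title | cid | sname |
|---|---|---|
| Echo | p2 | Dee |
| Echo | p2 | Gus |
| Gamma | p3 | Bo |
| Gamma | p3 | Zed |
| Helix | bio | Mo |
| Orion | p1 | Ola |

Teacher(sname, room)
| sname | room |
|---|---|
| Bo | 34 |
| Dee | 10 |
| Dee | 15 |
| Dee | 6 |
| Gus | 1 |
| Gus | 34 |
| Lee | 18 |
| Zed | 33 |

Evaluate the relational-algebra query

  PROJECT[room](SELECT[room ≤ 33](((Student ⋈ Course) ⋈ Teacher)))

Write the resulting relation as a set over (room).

Student ⋈ Course (natural join on title, cid): {(Echo, p2, 3, 3, Dee), (Echo, p2, 3, 3, Gus), (Echo, p2, 5, 15, Dee), (Echo, p2, 5, 15, Gus), (Echo, p2, 9, 35, Dee), (Echo, p2, 9, 35, Gus), (Gamma, p3, 3, 39, Bo), (Gamma, p3, 3, 39, Zed), (Gamma, p3, 9, 16, Bo), (Gamma, p3, 9, 16, Zed)}
(Student ⋈ Course) ⋈ Teacher (natural join on sname): {(Echo, p2, 3, 3, Dee, 10), (Echo, p2, 3, 3, Dee, 15), (Echo, p2, 3, 3, Dee, 6), (Echo, p2, 3, 3, Gus, 1), (Echo, p2, 3, 3, Gus, 34), (Echo, p2, 5, 15, Dee, 10), (Echo, p2, 5, 15, Dee, 15), (Echo, p2, 5, 15, Dee, 6), (Echo, p2, 5, 15, Gus, 1), (Echo, p2, 5, 15, Gus, 34), (Echo, p2, 9, 35, Dee, 10), (Echo, p2, 9, 35, Dee, 15), (Echo, p2, 9, 35, Dee, 6), (Echo, p2, 9, 35, Gus, 1), (Echo, p2, 9, 35, Gus, 34), (Gamma, p3, 3, 39, Bo, 34), (Gamma, p3, 3, 39, Zed, 33), (Gamma, p3, 9, 16, Bo, 34), (Gamma, p3, 9, 16, Zed, 33)}
σ[room ≤ 33]: keep tuples satisfying room ≤ 33 → {(Echo, p2, 3, 3, Dee, 10), (Echo, p2, 3, 3, Dee, 15), (Echo, p2, 3, 3, Dee, 6), (Echo, p2, 3, 3, Gus, 1), (Echo, p2, 5, 15, Dee, 10), (Echo, p2, 5, 15, Dee, 15), (Echo, p2, 5, 15, Dee, 6), (Echo, p2, 5, 15, Gus, 1), (Echo, p2, 9, 35, Dee, 10), (Echo, p2, 9, 35, Dee, 15), (Echo, p2, 9, 35, Dee, 6), (Echo, p2, 9, 35, Gus, 1), (Gamma, p3, 3, 39, Zed, 33), (Gamma, p3, 9, 16, Zed, 33)}
π[room]: project onto (room) (9 duplicate(s) eliminated) → {1, 10, 15, 33, 6}

{1, 10, 15, 33, 6}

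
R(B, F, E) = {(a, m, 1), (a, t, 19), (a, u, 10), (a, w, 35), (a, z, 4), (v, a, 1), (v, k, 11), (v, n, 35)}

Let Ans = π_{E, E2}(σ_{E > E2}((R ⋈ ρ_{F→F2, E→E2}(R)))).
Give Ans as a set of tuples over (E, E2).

ρ[F→F2, E→E2]: schema becomes (B, F2, E2); tuples unchanged.
Natural join on B: {(a, m, 1, m, 1), (a, m, 1, t, 19), (a, m, 1, u, 10), (a, m, 1, w, 35), (a, m, 1, z, 4), (a, t, 19, m, 1), (a, t, 19, t, 19), (a, t, 19, u, 10), (a, t, 19, w, 35), (a, t, 19, z, 4), (a, u, 10, m, 1), (a, u, 10, t, 19), (a, u, 10, u, 10), (a, u, 10, w, 35), (a, u, 10, z, 4), (a, w, 35, m, 1), (a, w, 35, t, 19), (a, w, 35, u, 10), (a, w, 35, w, 35), (a, w, 35, z, 4), (a, z, 4, m, 1), (a, z, 4, t, 19), (a, z, 4, u, 10), (a, z, 4, w, 35), (a, z, 4, z, 4), (v, a, 1, a, 1), (v, a, 1, k, 11), (v, a, 1, n, 35), (v, k, 11, a, 1), (v, k, 11, k, 11), (v, k, 11, n, 35), (v, n, 35, a, 1), (v, n, 35, k, 11), (v, n, 35, n, 35)}
Filtering on E > E2 leaves {(a, t, 19, m, 1), (a, t, 19, u, 10), (a, t, 19, z, 4), (a, u, 10, m, 1), (a, u, 10, z, 4), (a, w, 35, m, 1), (a, w, 35, t, 19), (a, w, 35, u, 10), (a, w, 35, z, 4), (a, z, 4, m, 1), (v, k, 11, a, 1), (v, n, 35, a, 1), (v, n, 35, k, 11)}.
π_{E, E2} gives {(10, 1), (10, 4), (11, 1), (19, 1), (19, 10), (19, 4), (35, 1), (35, 10), (35, 11), (35, 19), (35, 4), (4, 1)} (1 duplicate(s) eliminated).

{(10, 1), (10, 4), (11, 1), (19, 1), (19, 10), (19, 4), (35, 1), (35, 10), (35, 11), (35, 19), (35, 4), (4, 1)}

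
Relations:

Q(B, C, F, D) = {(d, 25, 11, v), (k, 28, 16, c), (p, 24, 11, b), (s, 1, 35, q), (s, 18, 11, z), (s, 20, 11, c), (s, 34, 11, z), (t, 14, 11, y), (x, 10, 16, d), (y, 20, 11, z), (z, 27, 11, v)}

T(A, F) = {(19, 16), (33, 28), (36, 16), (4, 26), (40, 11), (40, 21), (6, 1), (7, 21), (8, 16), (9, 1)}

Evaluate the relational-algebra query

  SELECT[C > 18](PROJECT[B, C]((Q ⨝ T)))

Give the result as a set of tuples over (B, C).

{(d, 25), (k, 28), (p, 24), (s, 20), (s, 34), (y, 20), (z, 27)}

Joining Q and T on F yields {(d, 25, 11, v, 40), (k, 28, 16, c, 19), (k, 28, 16, c, 36), (k, 28, 16, c, 8), (p, 24, 11, b, 40), (s, 18, 11, z, 40), (s, 20, 11, c, 40), (s, 34, 11, z, 40), (t, 14, 11, y, 40), (x, 10, 16, d, 19), (x, 10, 16, d, 36), (x, 10, 16, d, 8), (y, 20, 11, z, 40), (z, 27, 11, v, 40)}.
π_{B, C} gives {(d, 25), (k, 28), (p, 24), (s, 18), (s, 20), (s, 34), (t, 14), (x, 10), (y, 20), (z, 27)} (4 duplicate(s) eliminated).
Apply σ_{C > 18}; surviving tuples: {(d, 25), (k, 28), (p, 24), (s, 20), (s, 34), (y, 20), (z, 27)}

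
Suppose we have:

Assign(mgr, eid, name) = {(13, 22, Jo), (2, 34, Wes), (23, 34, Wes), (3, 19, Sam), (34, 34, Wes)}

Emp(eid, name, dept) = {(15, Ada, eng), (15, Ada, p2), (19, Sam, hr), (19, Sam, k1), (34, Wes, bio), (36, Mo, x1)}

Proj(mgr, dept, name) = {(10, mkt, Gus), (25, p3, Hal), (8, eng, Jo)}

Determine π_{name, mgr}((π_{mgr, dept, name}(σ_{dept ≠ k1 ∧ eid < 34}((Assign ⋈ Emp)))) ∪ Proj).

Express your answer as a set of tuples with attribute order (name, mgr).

{(Gus, 10), (Hal, 25), (Jo, 8), (Sam, 3)}

Joining Assign and Emp on eid, name yields {(2, 34, Wes, bio), (23, 34, Wes, bio), (3, 19, Sam, hr), (3, 19, Sam, k1), (34, 34, Wes, bio)}.
σ[dept ≠ k1 ∧ eid < 34]: keep tuples satisfying dept ≠ k1 ∧ eid < 34 → {(3, 19, Sam, hr)}
Keep only column(s) mgr, dept, name: {(3, hr, Sam)}
Taking the union: {(10, mkt, Gus), (25, p3, Hal), (3, hr, Sam), (8, eng, Jo)}
Keep only column(s) name, mgr: {(Gus, 10), (Hal, 25), (Jo, 8), (Sam, 3)}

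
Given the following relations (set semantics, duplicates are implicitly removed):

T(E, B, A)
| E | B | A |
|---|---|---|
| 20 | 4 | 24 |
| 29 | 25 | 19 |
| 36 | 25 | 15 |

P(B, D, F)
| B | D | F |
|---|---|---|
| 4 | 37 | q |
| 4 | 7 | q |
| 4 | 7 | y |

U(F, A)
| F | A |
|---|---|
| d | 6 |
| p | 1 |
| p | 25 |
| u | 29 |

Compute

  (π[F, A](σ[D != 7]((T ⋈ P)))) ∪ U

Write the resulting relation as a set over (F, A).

Natural join on B: {(20, 4, 24, 37, q), (20, 4, 24, 7, q), (20, 4, 24, 7, y)}
Apply σ_{D != 7}; surviving tuples: {(20, 4, 24, 37, q)}
Projecting to F, A: {(q, 24)}
Set union of the two operands is {(d, 6), (p, 1), (p, 25), (q, 24), (u, 29)}.

{(d, 6), (p, 1), (p, 25), (q, 24), (u, 29)}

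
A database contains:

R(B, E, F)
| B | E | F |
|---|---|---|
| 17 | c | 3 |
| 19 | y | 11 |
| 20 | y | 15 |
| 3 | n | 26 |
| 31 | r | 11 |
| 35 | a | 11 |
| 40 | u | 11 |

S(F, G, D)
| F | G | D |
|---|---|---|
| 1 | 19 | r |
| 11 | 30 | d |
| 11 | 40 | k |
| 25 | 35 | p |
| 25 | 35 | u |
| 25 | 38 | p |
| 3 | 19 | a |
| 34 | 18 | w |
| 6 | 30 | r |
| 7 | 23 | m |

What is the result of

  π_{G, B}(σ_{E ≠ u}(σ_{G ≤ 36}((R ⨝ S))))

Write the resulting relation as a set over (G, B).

R ⋈ S (natural join on F): {(17, c, 3, 19, a), (19, y, 11, 30, d), (19, y, 11, 40, k), (31, r, 11, 30, d), (31, r, 11, 40, k), (35, a, 11, 30, d), (35, a, 11, 40, k), (40, u, 11, 30, d), (40, u, 11, 40, k)}
Selection G ≤ 36: {(17, c, 3, 19, a), (19, y, 11, 30, d), (31, r, 11, 30, d), (35, a, 11, 30, d), (40, u, 11, 30, d)}
Selection E ≠ u: {(17, c, 3, 19, a), (19, y, 11, 30, d), (31, r, 11, 30, d), (35, a, 11, 30, d)}
π[G, B]: project onto (G, B) → {(19, 17), (30, 19), (30, 31), (30, 35)}

{(19, 17), (30, 19), (30, 31), (30, 35)}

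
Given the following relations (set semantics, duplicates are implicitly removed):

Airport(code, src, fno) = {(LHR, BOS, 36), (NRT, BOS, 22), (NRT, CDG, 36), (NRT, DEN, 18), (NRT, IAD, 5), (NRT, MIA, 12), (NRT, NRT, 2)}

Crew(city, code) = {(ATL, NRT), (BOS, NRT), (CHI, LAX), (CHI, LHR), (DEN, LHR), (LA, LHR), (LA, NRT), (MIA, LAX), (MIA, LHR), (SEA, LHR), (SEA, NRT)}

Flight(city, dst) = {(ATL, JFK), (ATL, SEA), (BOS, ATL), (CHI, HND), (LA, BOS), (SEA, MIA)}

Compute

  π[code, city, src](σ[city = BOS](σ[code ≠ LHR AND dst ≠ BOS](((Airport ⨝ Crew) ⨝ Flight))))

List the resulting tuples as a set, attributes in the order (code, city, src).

Natural join on code: {(LHR, BOS, 36, CHI), (LHR, BOS, 36, DEN), (LHR, BOS, 36, LA), (LHR, BOS, 36, MIA), (LHR, BOS, 36, SEA), (NRT, BOS, 22, ATL), (NRT, BOS, 22, BOS), (NRT, BOS, 22, LA), (NRT, BOS, 22, SEA), (NRT, CDG, 36, ATL), (NRT, CDG, 36, BOS), (NRT, CDG, 36, LA), (NRT, CDG, 36, SEA), (NRT, DEN, 18, ATL), (NRT, DEN, 18, BOS), (NRT, DEN, 18, LA), (NRT, DEN, 18, SEA), (NRT, IAD, 5, ATL), (NRT, IAD, 5, BOS), (NRT, IAD, 5, LA), (NRT, IAD, 5, SEA), (NRT, MIA, 12, ATL), (NRT, MIA, 12, BOS), (NRT, MIA, 12, LA), (NRT, MIA, 12, SEA), (NRT, NRT, 2, ATL), (NRT, NRT, 2, BOS), (NRT, NRT, 2, LA), (NRT, NRT, 2, SEA)}
Natural join on city: {(LHR, BOS, 36, CHI, HND), (LHR, BOS, 36, LA, BOS), (LHR, BOS, 36, SEA, MIA), (NRT, BOS, 22, ATL, JFK), (NRT, BOS, 22, ATL, SEA), (NRT, BOS, 22, BOS, ATL), (NRT, BOS, 22, LA, BOS), (NRT, BOS, 22, SEA, MIA), (NRT, CDG, 36, ATL, JFK), (NRT, CDG, 36, ATL, SEA), (NRT, CDG, 36, BOS, ATL), (NRT, CDG, 36, LA, BOS), (NRT, CDG, 36, SEA, MIA), (NRT, DEN, 18, ATL, JFK), (NRT, DEN, 18, ATL, SEA), (NRT, DEN, 18, BOS, ATL), (NRT, DEN, 18, LA, BOS), (NRT, DEN, 18, SEA, MIA), (NRT, IAD, 5, ATL, JFK), (NRT, IAD, 5, ATL, SEA), (NRT, IAD, 5, BOS, ATL), (NRT, IAD, 5, LA, BOS), (NRT, IAD, 5, SEA, MIA), (NRT, MIA, 12, ATL, JFK), (NRT, MIA, 12, ATL, SEA), (NRT, MIA, 12, BOS, ATL), (NRT, MIA, 12, LA, BOS), (NRT, MIA, 12, SEA, MIA), (NRT, NRT, 2, ATL, JFK), (NRT, NRT, 2, ATL, SEA), (NRT, NRT, 2, BOS, ATL), (NRT, NRT, 2, LA, BOS), (NRT, NRT, 2, SEA, MIA)}
σ[code ≠ LHR AND dst ≠ BOS]: keep tuples satisfying code ≠ LHR AND dst ≠ BOS → {(NRT, BOS, 22, ATL, JFK), (NRT, BOS, 22, ATL, SEA), (NRT, BOS, 22, BOS, ATL), (NRT, BOS, 22, SEA, MIA), (NRT, CDG, 36, ATL, JFK), (NRT, CDG, 36, ATL, SEA), (NRT, CDG, 36, BOS, ATL), (NRT, CDG, 36, SEA, MIA), (NRT, DEN, 18, ATL, JFK), (NRT, DEN, 18, ATL, SEA), (NRT, DEN, 18, BOS, ATL), (NRT, DEN, 18, SEA, MIA), (NRT, IAD, 5, ATL, JFK), (NRT, IAD, 5, ATL, SEA), (NRT, IAD, 5, BOS, ATL), (NRT, IAD, 5, SEA, MIA), (NRT, MIA, 12, ATL, JFK), (NRT, MIA, 12, ATL, SEA), (NRT, MIA, 12, BOS, ATL), (NRT, MIA, 12, SEA, MIA), (NRT, NRT, 2, ATL, JFK), (NRT, NRT, 2, ATL, SEA), (NRT, NRT, 2, BOS, ATL), (NRT, NRT, 2, SEA, MIA)}
σ[city = BOS]: keep tuples satisfying city = BOS → {(NRT, BOS, 22, BOS, ATL), (NRT, CDG, 36, BOS, ATL), (NRT, DEN, 18, BOS, ATL), (NRT, IAD, 5, BOS, ATL), (NRT, MIA, 12, BOS, ATL), (NRT, NRT, 2, BOS, ATL)}
Keep only column(s) code, city, src: {(NRT, BOS, BOS), (NRT, BOS, CDG), (NRT, BOS, DEN), (NRT, BOS, IAD), (NRT, BOS, MIA), (NRT, BOS, NRT)}

{(NRT, BOS, BOS), (NRT, BOS, CDG), (NRT, BOS, DEN), (NRT, BOS, IAD), (NRT, BOS, MIA), (NRT, BOS, NRT)}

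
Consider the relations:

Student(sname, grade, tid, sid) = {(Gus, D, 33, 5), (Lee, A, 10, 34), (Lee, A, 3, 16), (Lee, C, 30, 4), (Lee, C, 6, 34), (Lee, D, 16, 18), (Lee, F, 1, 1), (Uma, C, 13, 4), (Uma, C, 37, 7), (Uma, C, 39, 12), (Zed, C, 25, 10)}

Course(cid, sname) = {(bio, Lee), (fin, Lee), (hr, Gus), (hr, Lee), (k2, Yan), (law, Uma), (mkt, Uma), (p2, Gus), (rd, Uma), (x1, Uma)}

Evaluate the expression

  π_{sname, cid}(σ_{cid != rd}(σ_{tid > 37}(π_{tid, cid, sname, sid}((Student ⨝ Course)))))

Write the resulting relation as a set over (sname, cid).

Joining Student and Course on sname yields {(Gus, D, 33, 5, hr), (Gus, D, 33, 5, p2), (Lee, A, 10, 34, bio), (Lee, A, 10, 34, fin), (Lee, A, 10, 34, hr), (Lee, A, 3, 16, bio), (Lee, A, 3, 16, fin), (Lee, A, 3, 16, hr), (Lee, C, 30, 4, bio), (Lee, C, 30, 4, fin), (Lee, C, 30, 4, hr), (Lee, C, 6, 34, bio), (Lee, C, 6, 34, fin), (Lee, C, 6, 34, hr), (Lee, D, 16, 18, bio), (Lee, D, 16, 18, fin), (Lee, D, 16, 18, hr), (Lee, F, 1, 1, bio), (Lee, F, 1, 1, fin), (Lee, F, 1, 1, hr), (Uma, C, 13, 4, law), (Uma, C, 13, 4, mkt), (Uma, C, 13, 4, rd), (Uma, C, 13, 4, x1), (Uma, C, 37, 7, law), (Uma, C, 37, 7, mkt), (Uma, C, 37, 7, rd), (Uma, C, 37, 7, x1), (Uma, C, 39, 12, law), (Uma, C, 39, 12, mkt), (Uma, C, 39, 12, rd), (Uma, C, 39, 12, x1)}.
π[tid, cid, sname, sid]: project onto (tid, cid, sname, sid) → {(1, bio, Lee, 1), (1, fin, Lee, 1), (1, hr, Lee, 1), (10, bio, Lee, 34), (10, fin, Lee, 34), (10, hr, Lee, 34), (13, law, Uma, 4), (13, mkt, Uma, 4), (13, rd, Uma, 4), (13, x1, Uma, 4), (16, bio, Lee, 18), (16, fin, Lee, 18), (16, hr, Lee, 18), (3, bio, Lee, 16), (3, fin, Lee, 16), (3, hr, Lee, 16), (30, bio, Lee, 4), (30, fin, Lee, 4), (30, hr, Lee, 4), (33, hr, Gus, 5), (33, p2, Gus, 5), (37, law, Uma, 7), (37, mkt, Uma, 7), (37, rd, Uma, 7), (37, x1, Uma, 7), (39, law, Uma, 12), (39, mkt, Uma, 12), (39, rd, Uma, 12), (39, x1, Uma, 12), (6, bio, Lee, 34), (6, fin, Lee, 34), (6, hr, Lee, 34)}
σ[tid > 37]: keep tuples satisfying tid > 37 → {(39, law, Uma, 12), (39, mkt, Uma, 12), (39, rd, Uma, 12), (39, x1, Uma, 12)}
σ[cid != rd]: keep tuples satisfying cid != rd → {(39, law, Uma, 12), (39, mkt, Uma, 12), (39, x1, Uma, 12)}
π[sname, cid]: project onto (sname, cid) → {(Uma, law), (Uma, mkt), (Uma, x1)}

{(Uma, law), (Uma, mkt), (Uma, x1)}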